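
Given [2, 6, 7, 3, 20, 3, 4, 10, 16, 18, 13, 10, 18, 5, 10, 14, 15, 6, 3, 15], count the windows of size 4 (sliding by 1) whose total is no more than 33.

2 6 7 3 → sum 18  ≤ 33 ✓
6 7 3 20 → sum 36
7 3 20 3 → sum 33  ≤ 33 ✓
3 20 3 4 → sum 30  ≤ 33 ✓
20 3 4 10 → sum 37
3 4 10 16 → sum 33  ≤ 33 ✓
4 10 16 18 → sum 48
10 16 18 13 → sum 57
16 18 13 10 → sum 57
18 13 10 18 → sum 59
13 10 18 5 → sum 46
10 18 5 10 → sum 43
18 5 10 14 → sum 47
5 10 14 15 → sum 44
10 14 15 6 → sum 45
14 15 6 3 → sum 38
15 6 3 15 → sum 39
4 windows satisfy the condition.

4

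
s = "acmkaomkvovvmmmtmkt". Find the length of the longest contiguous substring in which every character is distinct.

[a] len 1
[a, c] len 2
[a, c, m] len 3
[a, c, m, k] len 4
[c, m, k, a] len 4
[c, m, k, a, o] len 5
[k, a, o, m] len 4
[a, o, m, k] len 4
[a, o, m, k, v] len 5
[m, k, v, o] len 4
[o, v] len 2
[v] len 1
[v, m] len 2
[m] len 1
[m] len 1
[m, t] len 2
[t, m] len 2
[t, m, k] len 3
[m, k, t] len 3
Longest all-distinct length: 5.

5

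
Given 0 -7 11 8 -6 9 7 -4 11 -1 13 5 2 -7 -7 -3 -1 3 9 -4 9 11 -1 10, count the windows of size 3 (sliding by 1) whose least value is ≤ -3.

0 -7 11 → min -7  ≤ -3 ✓
-7 11 8 → min -7  ≤ -3 ✓
11 8 -6 → min -6  ≤ -3 ✓
8 -6 9 → min -6  ≤ -3 ✓
-6 9 7 → min -6  ≤ -3 ✓
9 7 -4 → min -4  ≤ -3 ✓
7 -4 11 → min -4  ≤ -3 ✓
-4 11 -1 → min -4  ≤ -3 ✓
11 -1 13 → min -1
-1 13 5 → min -1
13 5 2 → min 2
5 2 -7 → min -7  ≤ -3 ✓
2 -7 -7 → min -7  ≤ -3 ✓
-7 -7 -3 → min -7  ≤ -3 ✓
-7 -3 -1 → min -7  ≤ -3 ✓
-3 -1 3 → min -3  ≤ -3 ✓
-1 3 9 → min -1
3 9 -4 → min -4  ≤ -3 ✓
9 -4 9 → min -4  ≤ -3 ✓
-4 9 11 → min -4  ≤ -3 ✓
9 11 -1 → min -1
11 -1 10 → min -1
16 windows satisfy the condition.

16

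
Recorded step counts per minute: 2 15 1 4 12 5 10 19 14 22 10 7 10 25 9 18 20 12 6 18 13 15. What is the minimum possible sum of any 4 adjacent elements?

Window sums for each of the 19 positions:
2 15 1 4 → sum 22
15 1 4 12 → sum 32
1 4 12 5 → sum 22
4 12 5 10 → sum 31
12 5 10 19 → sum 46
5 10 19 14 → sum 48
10 19 14 22 → sum 65
19 14 22 10 → sum 65
14 22 10 7 → sum 53
22 10 7 10 → sum 49
10 7 10 25 → sum 52
7 10 25 9 → sum 51
10 25 9 18 → sum 62
25 9 18 20 → sum 72
9 18 20 12 → sum 59
18 20 12 6 → sum 56
20 12 6 18 → sum 56
12 6 18 13 → sum 49
6 18 13 15 → sum 52
Minimum of these is 22.

22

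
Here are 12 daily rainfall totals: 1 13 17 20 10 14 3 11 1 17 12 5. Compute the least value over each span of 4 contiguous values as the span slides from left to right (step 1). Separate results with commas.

1, 10, 10, 3, 3, 1, 1, 1, 1

Sliding a size-4 window across the 12 values:
(1, 13, 17, 20) → min 1
(13, 17, 20, 10) → min 10
(17, 20, 10, 14) → min 10
(20, 10, 14, 3) → min 3
(10, 14, 3, 11) → min 3
(14, 3, 11, 1) → min 1
(3, 11, 1, 17) → min 1
(11, 1, 17, 12) → min 1
(1, 17, 12, 5) → min 1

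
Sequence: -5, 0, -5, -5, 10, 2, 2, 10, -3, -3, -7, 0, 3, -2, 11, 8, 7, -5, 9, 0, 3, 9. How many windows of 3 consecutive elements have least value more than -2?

5

-5 0 -5 → min -5
0 -5 -5 → min -5
-5 -5 10 → min -5
-5 10 2 → min -5
10 2 2 → min 2  > -2 ✓
2 2 10 → min 2  > -2 ✓
2 10 -3 → min -3
10 -3 -3 → min -3
-3 -3 -7 → min -7
-3 -7 0 → min -7
-7 0 3 → min -7
0 3 -2 → min -2
3 -2 11 → min -2
-2 11 8 → min -2
11 8 7 → min 7  > -2 ✓
8 7 -5 → min -5
7 -5 9 → min -5
-5 9 0 → min -5
9 0 3 → min 0  > -2 ✓
0 3 9 → min 0  > -2 ✓
5 windows satisfy the condition.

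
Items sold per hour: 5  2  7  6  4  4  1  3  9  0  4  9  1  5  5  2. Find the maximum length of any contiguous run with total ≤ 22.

6

add 5: [5] sum 5, len 1
add 2: [5, 2] sum 7, len 2
add 7: [5, 2, 7] sum 14, len 3
add 6: [5, 2, 7, 6] sum 20, len 4
add 4: [2, 7, 6, 4] sum 19, len 4
add 4: [7, 6, 4, 4] sum 21, len 4
add 1: [7, 6, 4, 4, 1] sum 22, len 5
add 3: [6, 4, 4, 1, 3] sum 18, len 5
add 9: [4, 4, 1, 3, 9] sum 21, len 5
add 0: [4, 4, 1, 3, 9, 0] sum 21, len 6
add 4: [4, 1, 3, 9, 0, 4] sum 21, len 6
add 9: [9, 0, 4, 9] sum 22, len 4
add 1: [0, 4, 9, 1] sum 14, len 4
add 5: [0, 4, 9, 1, 5] sum 19, len 5
add 5: [9, 1, 5, 5] sum 20, len 4
add 2: [9, 1, 5, 5, 2] sum 22, len 5
Longest length seen: 6.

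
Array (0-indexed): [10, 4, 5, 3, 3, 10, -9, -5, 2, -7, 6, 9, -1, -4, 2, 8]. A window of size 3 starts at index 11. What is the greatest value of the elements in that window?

9

Elements at indices 11..13: 9, -1, -4
max(9, -1, -4) = 9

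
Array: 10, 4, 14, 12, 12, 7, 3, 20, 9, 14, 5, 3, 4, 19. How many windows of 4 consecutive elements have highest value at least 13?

(10, 4, 14, 12) → max 14  ≥ 13 ✓
(4, 14, 12, 12) → max 14  ≥ 13 ✓
(14, 12, 12, 7) → max 14  ≥ 13 ✓
(12, 12, 7, 3) → max 12
(12, 7, 3, 20) → max 20  ≥ 13 ✓
(7, 3, 20, 9) → max 20  ≥ 13 ✓
(3, 20, 9, 14) → max 20  ≥ 13 ✓
(20, 9, 14, 5) → max 20  ≥ 13 ✓
(9, 14, 5, 3) → max 14  ≥ 13 ✓
(14, 5, 3, 4) → max 14  ≥ 13 ✓
(5, 3, 4, 19) → max 19  ≥ 13 ✓
10 windows satisfy the condition.

10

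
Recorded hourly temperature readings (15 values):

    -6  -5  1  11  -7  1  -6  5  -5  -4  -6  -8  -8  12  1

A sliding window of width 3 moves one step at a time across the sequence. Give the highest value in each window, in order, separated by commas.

Sliding a size-3 window across the 15 values:
[-6, -5, 1] → max 1
[-5, 1, 11] → max 11
[1, 11, -7] → max 11
[11, -7, 1] → max 11
[-7, 1, -6] → max 1
[1, -6, 5] → max 5
[-6, 5, -5] → max 5
[5, -5, -4] → max 5
[-5, -4, -6] → max -4
[-4, -6, -8] → max -4
[-6, -8, -8] → max -6
[-8, -8, 12] → max 12
[-8, 12, 1] → max 12

1, 11, 11, 11, 1, 5, 5, 5, -4, -4, -6, 12, 12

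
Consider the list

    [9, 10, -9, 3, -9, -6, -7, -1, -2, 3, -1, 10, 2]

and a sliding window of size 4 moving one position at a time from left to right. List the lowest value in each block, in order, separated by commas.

Sliding a size-4 window across the 13 values:
[9, 10, -9, 3] → min -9
[10, -9, 3, -9] → min -9
[-9, 3, -9, -6] → min -9
[3, -9, -6, -7] → min -9
[-9, -6, -7, -1] → min -9
[-6, -7, -1, -2] → min -7
[-7, -1, -2, 3] → min -7
[-1, -2, 3, -1] → min -2
[-2, 3, -1, 10] → min -2
[3, -1, 10, 2] → min -1

-9, -9, -9, -9, -9, -7, -7, -2, -2, -1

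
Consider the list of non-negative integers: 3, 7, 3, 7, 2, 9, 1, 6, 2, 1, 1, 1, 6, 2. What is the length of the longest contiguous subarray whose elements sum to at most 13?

→ 3: sum 3, len 1
→ 7: sum 10, len 2
→ 3: sum 13, len 3
→ 7 (dropped 3, 7): sum 10, len 2
→ 2: sum 12, len 3
→ 9 (dropped 3, 7): sum 11, len 2
→ 1: sum 12, len 3
→ 6 (dropped 2, 9): sum 7, len 2
→ 2: sum 9, len 3
→ 1: sum 10, len 4
→ 1: sum 11, len 5
→ 1: sum 12, len 6
→ 6 (dropped 1, 6): sum 11, len 5
→ 2: sum 13, len 6
Longest length seen: 6.

6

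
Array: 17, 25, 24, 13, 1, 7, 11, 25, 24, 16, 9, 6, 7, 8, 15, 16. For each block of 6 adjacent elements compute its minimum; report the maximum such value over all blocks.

[17, 25, 24, 13, 1, 7] → min 1
[25, 24, 13, 1, 7, 11] → min 1
[24, 13, 1, 7, 11, 25] → min 1
[13, 1, 7, 11, 25, 24] → min 1
[1, 7, 11, 25, 24, 16] → min 1
[7, 11, 25, 24, 16, 9] → min 7
[11, 25, 24, 16, 9, 6] → min 6
[25, 24, 16, 9, 6, 7] → min 6
[24, 16, 9, 6, 7, 8] → min 6
[16, 9, 6, 7, 8, 15] → min 6
[9, 6, 7, 8, 15, 16] → min 6
Maximum of these is 7.

7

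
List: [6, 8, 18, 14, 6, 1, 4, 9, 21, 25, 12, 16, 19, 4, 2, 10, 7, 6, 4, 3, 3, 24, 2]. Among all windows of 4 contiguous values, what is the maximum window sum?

[6, 8, 18, 14] → sum 46
[8, 18, 14, 6] → sum 46
[18, 14, 6, 1] → sum 39
[14, 6, 1, 4] → sum 25
[6, 1, 4, 9] → sum 20
[1, 4, 9, 21] → sum 35
[4, 9, 21, 25] → sum 59
[9, 21, 25, 12] → sum 67
[21, 25, 12, 16] → sum 74
[25, 12, 16, 19] → sum 72
[12, 16, 19, 4] → sum 51
[16, 19, 4, 2] → sum 41
[19, 4, 2, 10] → sum 35
[4, 2, 10, 7] → sum 23
[2, 10, 7, 6] → sum 25
[10, 7, 6, 4] → sum 27
[7, 6, 4, 3] → sum 20
[6, 4, 3, 3] → sum 16
[4, 3, 3, 24] → sum 34
[3, 3, 24, 2] → sum 32
Maximum of these is 74.

74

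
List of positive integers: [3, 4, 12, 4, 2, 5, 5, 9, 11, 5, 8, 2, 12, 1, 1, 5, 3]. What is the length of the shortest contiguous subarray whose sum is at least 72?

11

Extend right; whenever the sum reaches 72, record the length and shrink from the left:
add 3: running sum 3 < 72
add 4: running sum 7 < 72
add 12: running sum 19 < 72
add 4: running sum 23 < 72
add 2: running sum 25 < 72
add 5: running sum 30 < 72
add 5: running sum 35 < 72
add 9: running sum 44 < 72
add 11: running sum 55 < 72
add 5: running sum 60 < 72
add 8: running sum 68 < 72
add 2: running sum 70 < 72
add 12: shortest ending here [12, 4, 2, 5, 5, 9, 11, 5, 8, 2, 12] sum 75, len 11
add 1: shortest ending here [12, 4, 2, 5, 5, 9, 11, 5, 8, 2, 12, 1] sum 76, len 12
add 1: shortest ending here [12, 4, 2, 5, 5, 9, 11, 5, 8, 2, 12, 1, 1] sum 77, len 13
add 5: shortest ending here [12, 4, 2, 5, 5, 9, 11, 5, 8, 2, 12, 1, 1, 5] sum 82, len 14
add 3: shortest ending here [4, 2, 5, 5, 9, 11, 5, 8, 2, 12, 1, 1, 5, 3] sum 73, len 14
Shortest qualifying length: 11.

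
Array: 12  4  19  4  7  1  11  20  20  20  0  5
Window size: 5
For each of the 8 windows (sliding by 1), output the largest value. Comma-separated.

19, 19, 19, 20, 20, 20, 20, 20

[12, 4, 19, 4, 7] → max 19
[4, 19, 4, 7, 1] → max 19
[19, 4, 7, 1, 11] → max 19
[4, 7, 1, 11, 20] → max 20
[7, 1, 11, 20, 20] → max 20
[1, 11, 20, 20, 20] → max 20
[11, 20, 20, 20, 0] → max 20
[20, 20, 20, 0, 5] → max 20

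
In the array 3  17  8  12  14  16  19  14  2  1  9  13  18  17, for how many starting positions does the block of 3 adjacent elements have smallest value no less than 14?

[3, 17, 8] → min 3
[17, 8, 12] → min 8
[8, 12, 14] → min 8
[12, 14, 16] → min 12
[14, 16, 19] → min 14  ≥ 14 ✓
[16, 19, 14] → min 14  ≥ 14 ✓
[19, 14, 2] → min 2
[14, 2, 1] → min 1
[2, 1, 9] → min 1
[1, 9, 13] → min 1
[9, 13, 18] → min 9
[13, 18, 17] → min 13
2 windows satisfy the condition.

2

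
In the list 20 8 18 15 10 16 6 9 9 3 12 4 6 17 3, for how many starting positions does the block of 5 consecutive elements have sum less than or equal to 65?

9

[20, 8, 18, 15, 10] → sum 71
[8, 18, 15, 10, 16] → sum 67
[18, 15, 10, 16, 6] → sum 65  ≤ 65 ✓
[15, 10, 16, 6, 9] → sum 56  ≤ 65 ✓
[10, 16, 6, 9, 9] → sum 50  ≤ 65 ✓
[16, 6, 9, 9, 3] → sum 43  ≤ 65 ✓
[6, 9, 9, 3, 12] → sum 39  ≤ 65 ✓
[9, 9, 3, 12, 4] → sum 37  ≤ 65 ✓
[9, 3, 12, 4, 6] → sum 34  ≤ 65 ✓
[3, 12, 4, 6, 17] → sum 42  ≤ 65 ✓
[12, 4, 6, 17, 3] → sum 42  ≤ 65 ✓
9 windows satisfy the condition.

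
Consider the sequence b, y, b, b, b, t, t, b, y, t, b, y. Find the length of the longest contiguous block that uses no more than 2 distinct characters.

[b] 1 distinct, len 1
[b, y] 2 distinct, len 2
[b, y, b] 2 distinct, len 3
[b, y, b, b] 2 distinct, len 4
[b, y, b, b, b] 2 distinct, len 5
[b, b, b, t] 2 distinct, len 4
[b, b, b, t, t] 2 distinct, len 5
[b, b, b, t, t, b] 2 distinct, len 6
[b, y] 2 distinct, len 2
[y, t] 2 distinct, len 2
[t, b] 2 distinct, len 2
[b, y] 2 distinct, len 2
Longest length with ≤2 distinct: 6.

6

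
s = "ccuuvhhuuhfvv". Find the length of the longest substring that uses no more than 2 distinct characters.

5

[c] 1 distinct, len 1
[c, c] 1 distinct, len 2
[c, c, u] 2 distinct, len 3
[c, c, u, u] 2 distinct, len 4
[u, u, v] 2 distinct, len 3
[v, h] 2 distinct, len 2
[v, h, h] 2 distinct, len 3
[h, h, u] 2 distinct, len 3
[h, h, u, u] 2 distinct, len 4
[h, h, u, u, h] 2 distinct, len 5
[h, f] 2 distinct, len 2
[f, v] 2 distinct, len 2
[f, v, v] 2 distinct, len 3
Longest length with ≤2 distinct: 5.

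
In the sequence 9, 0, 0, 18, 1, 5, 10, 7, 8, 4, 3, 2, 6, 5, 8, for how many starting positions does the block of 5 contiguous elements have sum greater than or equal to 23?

10

9 0 0 18 1 → sum 28  ≥ 23 ✓
0 0 18 1 5 → sum 24  ≥ 23 ✓
0 18 1 5 10 → sum 34  ≥ 23 ✓
18 1 5 10 7 → sum 41  ≥ 23 ✓
1 5 10 7 8 → sum 31  ≥ 23 ✓
5 10 7 8 4 → sum 34  ≥ 23 ✓
10 7 8 4 3 → sum 32  ≥ 23 ✓
7 8 4 3 2 → sum 24  ≥ 23 ✓
8 4 3 2 6 → sum 23  ≥ 23 ✓
4 3 2 6 5 → sum 20
3 2 6 5 8 → sum 24  ≥ 23 ✓
10 windows satisfy the condition.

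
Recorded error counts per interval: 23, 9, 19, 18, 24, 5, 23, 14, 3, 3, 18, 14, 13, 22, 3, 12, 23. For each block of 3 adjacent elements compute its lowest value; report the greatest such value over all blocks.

18

(23, 9, 19) → min 9
(9, 19, 18) → min 9
(19, 18, 24) → min 18
(18, 24, 5) → min 5
(24, 5, 23) → min 5
(5, 23, 14) → min 5
(23, 14, 3) → min 3
(14, 3, 3) → min 3
(3, 3, 18) → min 3
(3, 18, 14) → min 3
(18, 14, 13) → min 13
(14, 13, 22) → min 13
(13, 22, 3) → min 3
(22, 3, 12) → min 3
(3, 12, 23) → min 3
Greatest of these is 18.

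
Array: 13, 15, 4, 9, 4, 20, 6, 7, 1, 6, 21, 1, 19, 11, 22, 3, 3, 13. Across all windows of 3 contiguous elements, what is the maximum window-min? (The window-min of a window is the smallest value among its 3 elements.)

[13, 15, 4] → min 4
[15, 4, 9] → min 4
[4, 9, 4] → min 4
[9, 4, 20] → min 4
[4, 20, 6] → min 4
[20, 6, 7] → min 6
[6, 7, 1] → min 1
[7, 1, 6] → min 1
[1, 6, 21] → min 1
[6, 21, 1] → min 1
[21, 1, 19] → min 1
[1, 19, 11] → min 1
[19, 11, 22] → min 11
[11, 22, 3] → min 3
[22, 3, 3] → min 3
[3, 3, 13] → min 3
Maximum of these is 11.

11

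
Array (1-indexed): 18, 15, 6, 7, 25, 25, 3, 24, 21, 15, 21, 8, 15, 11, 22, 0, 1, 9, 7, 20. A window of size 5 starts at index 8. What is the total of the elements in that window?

89

Elements at indices 8..12: 24, 21, 15, 21, 8
sum(24, 21, 15, 21, 8) = 89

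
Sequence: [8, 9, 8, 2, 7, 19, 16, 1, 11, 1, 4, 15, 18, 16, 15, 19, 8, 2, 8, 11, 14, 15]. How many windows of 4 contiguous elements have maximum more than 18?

8

8 9 8 2 → max 9
9 8 2 7 → max 9
8 2 7 19 → max 19  > 18 ✓
2 7 19 16 → max 19  > 18 ✓
7 19 16 1 → max 19  > 18 ✓
19 16 1 11 → max 19  > 18 ✓
16 1 11 1 → max 16
1 11 1 4 → max 11
11 1 4 15 → max 15
1 4 15 18 → max 18
4 15 18 16 → max 18
15 18 16 15 → max 18
18 16 15 19 → max 19  > 18 ✓
16 15 19 8 → max 19  > 18 ✓
15 19 8 2 → max 19  > 18 ✓
19 8 2 8 → max 19  > 18 ✓
8 2 8 11 → max 11
2 8 11 14 → max 14
8 11 14 15 → max 15
8 windows satisfy the condition.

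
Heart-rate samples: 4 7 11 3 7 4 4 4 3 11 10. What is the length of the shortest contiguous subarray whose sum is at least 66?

11

add 4: running sum 4 < 66
add 7: running sum 11 < 66
add 11: running sum 22 < 66
add 3: running sum 25 < 66
add 7: running sum 32 < 66
add 4: running sum 36 < 66
add 4: running sum 40 < 66
add 4: running sum 44 < 66
add 3: running sum 47 < 66
add 11: running sum 58 < 66
add 10: shortest ending here [4, 7, 11, 3, 7, 4, 4, 4, 3, 11, 10] sum 68, len 11
Shortest qualifying length: 11.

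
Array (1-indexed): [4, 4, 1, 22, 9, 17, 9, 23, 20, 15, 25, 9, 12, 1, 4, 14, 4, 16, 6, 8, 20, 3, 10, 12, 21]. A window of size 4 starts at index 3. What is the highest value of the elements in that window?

Elements at indices 3..6: 1, 22, 9, 17
max(1, 22, 9, 17) = 22

22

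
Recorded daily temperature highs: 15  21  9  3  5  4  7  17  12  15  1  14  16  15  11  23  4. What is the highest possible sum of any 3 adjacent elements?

49

Window sums for each of the 15 positions:
(15, 21, 9) → sum 45
(21, 9, 3) → sum 33
(9, 3, 5) → sum 17
(3, 5, 4) → sum 12
(5, 4, 7) → sum 16
(4, 7, 17) → sum 28
(7, 17, 12) → sum 36
(17, 12, 15) → sum 44
(12, 15, 1) → sum 28
(15, 1, 14) → sum 30
(1, 14, 16) → sum 31
(14, 16, 15) → sum 45
(16, 15, 11) → sum 42
(15, 11, 23) → sum 49
(11, 23, 4) → sum 38
Highest of these is 49.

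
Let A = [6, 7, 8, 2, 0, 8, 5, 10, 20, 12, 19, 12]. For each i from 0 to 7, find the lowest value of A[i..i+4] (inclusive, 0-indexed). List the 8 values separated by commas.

6 7 8 2 0 → min 0
7 8 2 0 8 → min 0
8 2 0 8 5 → min 0
2 0 8 5 10 → min 0
0 8 5 10 20 → min 0
8 5 10 20 12 → min 5
5 10 20 12 19 → min 5
10 20 12 19 12 → min 10

0, 0, 0, 0, 0, 5, 5, 10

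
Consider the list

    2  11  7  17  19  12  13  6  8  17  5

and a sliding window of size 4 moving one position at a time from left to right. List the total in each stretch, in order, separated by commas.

Sliding a size-4 window across the 11 values:
(2, 11, 7, 17) → sum 37
(11, 7, 17, 19) → sum 54
(7, 17, 19, 12) → sum 55
(17, 19, 12, 13) → sum 61
(19, 12, 13, 6) → sum 50
(12, 13, 6, 8) → sum 39
(13, 6, 8, 17) → sum 44
(6, 8, 17, 5) → sum 36

37, 54, 55, 61, 50, 39, 44, 36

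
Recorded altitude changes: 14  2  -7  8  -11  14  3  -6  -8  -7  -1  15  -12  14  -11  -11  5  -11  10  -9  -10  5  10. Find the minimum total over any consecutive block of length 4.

Window sums for each of the 20 positions:
14 2 -7 8 → sum 17
2 -7 8 -11 → sum -8
-7 8 -11 14 → sum 4
8 -11 14 3 → sum 14
-11 14 3 -6 → sum 0
14 3 -6 -8 → sum 3
3 -6 -8 -7 → sum -18
-6 -8 -7 -1 → sum -22
-8 -7 -1 15 → sum -1
-7 -1 15 -12 → sum -5
-1 15 -12 14 → sum 16
15 -12 14 -11 → sum 6
-12 14 -11 -11 → sum -20
14 -11 -11 5 → sum -3
-11 -11 5 -11 → sum -28
-11 5 -11 10 → sum -7
5 -11 10 -9 → sum -5
-11 10 -9 -10 → sum -20
10 -9 -10 5 → sum -4
-9 -10 5 10 → sum -4
Minimum of these is -28.

-28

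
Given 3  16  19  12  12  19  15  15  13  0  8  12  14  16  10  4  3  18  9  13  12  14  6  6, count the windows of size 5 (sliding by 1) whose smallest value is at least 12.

[3, 16, 19, 12, 12] → min 3
[16, 19, 12, 12, 19] → min 12  ≥ 12 ✓
[19, 12, 12, 19, 15] → min 12  ≥ 12 ✓
[12, 12, 19, 15, 15] → min 12  ≥ 12 ✓
[12, 19, 15, 15, 13] → min 12  ≥ 12 ✓
[19, 15, 15, 13, 0] → min 0
[15, 15, 13, 0, 8] → min 0
[15, 13, 0, 8, 12] → min 0
[13, 0, 8, 12, 14] → min 0
[0, 8, 12, 14, 16] → min 0
[8, 12, 14, 16, 10] → min 8
[12, 14, 16, 10, 4] → min 4
[14, 16, 10, 4, 3] → min 3
[16, 10, 4, 3, 18] → min 3
[10, 4, 3, 18, 9] → min 3
[4, 3, 18, 9, 13] → min 3
[3, 18, 9, 13, 12] → min 3
[18, 9, 13, 12, 14] → min 9
[9, 13, 12, 14, 6] → min 6
[13, 12, 14, 6, 6] → min 6
4 windows satisfy the condition.

4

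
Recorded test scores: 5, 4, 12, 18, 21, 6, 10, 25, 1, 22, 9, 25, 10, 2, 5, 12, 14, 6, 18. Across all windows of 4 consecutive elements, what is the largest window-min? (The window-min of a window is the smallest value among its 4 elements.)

9

5 4 12 18 → min 4
4 12 18 21 → min 4
12 18 21 6 → min 6
18 21 6 10 → min 6
21 6 10 25 → min 6
6 10 25 1 → min 1
10 25 1 22 → min 1
25 1 22 9 → min 1
1 22 9 25 → min 1
22 9 25 10 → min 9
9 25 10 2 → min 2
25 10 2 5 → min 2
10 2 5 12 → min 2
2 5 12 14 → min 2
5 12 14 6 → min 5
12 14 6 18 → min 6
Largest of these is 9.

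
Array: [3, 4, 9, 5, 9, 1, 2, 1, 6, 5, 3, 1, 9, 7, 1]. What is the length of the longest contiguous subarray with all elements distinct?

6

add 3: [3] len 1
add 4: [3, 4] len 2
add 9: [3, 4, 9] len 3
add 5: [3, 4, 9, 5] len 4
add 9 (repeat 9, move left end past it): [5, 9] len 2
add 1: [5, 9, 1] len 3
add 2: [5, 9, 1, 2] len 4
add 1 (repeat 1, move left end past it): [2, 1] len 2
add 6: [2, 1, 6] len 3
add 5: [2, 1, 6, 5] len 4
add 3: [2, 1, 6, 5, 3] len 5
add 1 (repeat 1, move left end past it): [6, 5, 3, 1] len 4
add 9: [6, 5, 3, 1, 9] len 5
add 7: [6, 5, 3, 1, 9, 7] len 6
add 1 (repeat 1, move left end past it): [9, 7, 1] len 3
Longest all-distinct length: 6.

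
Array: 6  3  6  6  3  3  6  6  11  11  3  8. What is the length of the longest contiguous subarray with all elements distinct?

3

[6] len 1
[6, 3] len 2
[3, 6] len 2
[6] len 1
[6, 3] len 2
[3] len 1
[3, 6] len 2
[6] len 1
[6, 11] len 2
[11] len 1
[11, 3] len 2
[11, 3, 8] len 3
Longest all-distinct length: 3.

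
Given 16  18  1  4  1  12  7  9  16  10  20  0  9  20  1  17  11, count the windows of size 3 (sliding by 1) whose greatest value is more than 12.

11

16 18 1 → max 18  > 12 ✓
18 1 4 → max 18  > 12 ✓
1 4 1 → max 4
4 1 12 → max 12
1 12 7 → max 12
12 7 9 → max 12
7 9 16 → max 16  > 12 ✓
9 16 10 → max 16  > 12 ✓
16 10 20 → max 20  > 12 ✓
10 20 0 → max 20  > 12 ✓
20 0 9 → max 20  > 12 ✓
0 9 20 → max 20  > 12 ✓
9 20 1 → max 20  > 12 ✓
20 1 17 → max 20  > 12 ✓
1 17 11 → max 17  > 12 ✓
11 windows satisfy the condition.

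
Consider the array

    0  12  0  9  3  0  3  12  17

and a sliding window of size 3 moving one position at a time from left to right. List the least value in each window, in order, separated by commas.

0, 0, 0, 0, 0, 0, 3

(0, 12, 0) → min 0
(12, 0, 9) → min 0
(0, 9, 3) → min 0
(9, 3, 0) → min 0
(3, 0, 3) → min 0
(0, 3, 12) → min 0
(3, 12, 17) → min 3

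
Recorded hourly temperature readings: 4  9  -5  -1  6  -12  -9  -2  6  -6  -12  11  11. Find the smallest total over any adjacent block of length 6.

-35

4 9 -5 -1 6 -12 → sum 1
9 -5 -1 6 -12 -9 → sum -12
-5 -1 6 -12 -9 -2 → sum -23
-1 6 -12 -9 -2 6 → sum -12
6 -12 -9 -2 6 -6 → sum -17
-12 -9 -2 6 -6 -12 → sum -35
-9 -2 6 -6 -12 11 → sum -12
-2 6 -6 -12 11 11 → sum 8
Smallest of these is -35.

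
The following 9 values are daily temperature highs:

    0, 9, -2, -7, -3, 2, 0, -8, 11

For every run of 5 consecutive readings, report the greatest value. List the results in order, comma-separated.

(0, 9, -2, -7, -3) → max 9
(9, -2, -7, -3, 2) → max 9
(-2, -7, -3, 2, 0) → max 2
(-7, -3, 2, 0, -8) → max 2
(-3, 2, 0, -8, 11) → max 11

9, 9, 2, 2, 11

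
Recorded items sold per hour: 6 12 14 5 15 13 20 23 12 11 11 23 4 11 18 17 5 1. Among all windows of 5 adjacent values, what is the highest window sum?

83

6 12 14 5 15 → sum 52
12 14 5 15 13 → sum 59
14 5 15 13 20 → sum 67
5 15 13 20 23 → sum 76
15 13 20 23 12 → sum 83
13 20 23 12 11 → sum 79
20 23 12 11 11 → sum 77
23 12 11 11 23 → sum 80
12 11 11 23 4 → sum 61
11 11 23 4 11 → sum 60
11 23 4 11 18 → sum 67
23 4 11 18 17 → sum 73
4 11 18 17 5 → sum 55
11 18 17 5 1 → sum 52
Highest of these is 83.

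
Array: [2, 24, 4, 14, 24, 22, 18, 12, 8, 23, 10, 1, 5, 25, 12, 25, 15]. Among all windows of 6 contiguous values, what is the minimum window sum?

59

Window sums for each of the 12 positions:
(2, 24, 4, 14, 24, 22) → sum 90
(24, 4, 14, 24, 22, 18) → sum 106
(4, 14, 24, 22, 18, 12) → sum 94
(14, 24, 22, 18, 12, 8) → sum 98
(24, 22, 18, 12, 8, 23) → sum 107
(22, 18, 12, 8, 23, 10) → sum 93
(18, 12, 8, 23, 10, 1) → sum 72
(12, 8, 23, 10, 1, 5) → sum 59
(8, 23, 10, 1, 5, 25) → sum 72
(23, 10, 1, 5, 25, 12) → sum 76
(10, 1, 5, 25, 12, 25) → sum 78
(1, 5, 25, 12, 25, 15) → sum 83
Minimum of these is 59.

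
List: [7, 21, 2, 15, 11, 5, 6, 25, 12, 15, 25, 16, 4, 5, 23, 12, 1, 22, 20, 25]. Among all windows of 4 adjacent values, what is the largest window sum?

[7, 21, 2, 15] → sum 45
[21, 2, 15, 11] → sum 49
[2, 15, 11, 5] → sum 33
[15, 11, 5, 6] → sum 37
[11, 5, 6, 25] → sum 47
[5, 6, 25, 12] → sum 48
[6, 25, 12, 15] → sum 58
[25, 12, 15, 25] → sum 77
[12, 15, 25, 16] → sum 68
[15, 25, 16, 4] → sum 60
[25, 16, 4, 5] → sum 50
[16, 4, 5, 23] → sum 48
[4, 5, 23, 12] → sum 44
[5, 23, 12, 1] → sum 41
[23, 12, 1, 22] → sum 58
[12, 1, 22, 20] → sum 55
[1, 22, 20, 25] → sum 68
Largest of these is 77.

77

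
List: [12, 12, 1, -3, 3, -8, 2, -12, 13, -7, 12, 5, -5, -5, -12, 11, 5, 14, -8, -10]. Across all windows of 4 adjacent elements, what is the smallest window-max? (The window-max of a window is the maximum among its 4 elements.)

3

(12, 12, 1, -3) → max 12
(12, 1, -3, 3) → max 12
(1, -3, 3, -8) → max 3
(-3, 3, -8, 2) → max 3
(3, -8, 2, -12) → max 3
(-8, 2, -12, 13) → max 13
(2, -12, 13, -7) → max 13
(-12, 13, -7, 12) → max 13
(13, -7, 12, 5) → max 13
(-7, 12, 5, -5) → max 12
(12, 5, -5, -5) → max 12
(5, -5, -5, -12) → max 5
(-5, -5, -12, 11) → max 11
(-5, -12, 11, 5) → max 11
(-12, 11, 5, 14) → max 14
(11, 5, 14, -8) → max 14
(5, 14, -8, -10) → max 14
Smallest of these is 3.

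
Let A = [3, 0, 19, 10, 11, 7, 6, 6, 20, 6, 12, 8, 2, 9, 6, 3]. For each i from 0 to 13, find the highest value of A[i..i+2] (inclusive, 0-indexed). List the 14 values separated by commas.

19, 19, 19, 11, 11, 7, 20, 20, 20, 12, 12, 9, 9, 9

Sliding a size-3 window across the 16 values:
(3, 0, 19) → max 19
(0, 19, 10) → max 19
(19, 10, 11) → max 19
(10, 11, 7) → max 11
(11, 7, 6) → max 11
(7, 6, 6) → max 7
(6, 6, 20) → max 20
(6, 20, 6) → max 20
(20, 6, 12) → max 20
(6, 12, 8) → max 12
(12, 8, 2) → max 12
(8, 2, 9) → max 9
(2, 9, 6) → max 9
(9, 6, 3) → max 9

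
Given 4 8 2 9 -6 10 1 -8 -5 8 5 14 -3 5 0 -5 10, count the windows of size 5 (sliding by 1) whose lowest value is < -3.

[4, 8, 2, 9, -6] → min -6  < -3 ✓
[8, 2, 9, -6, 10] → min -6  < -3 ✓
[2, 9, -6, 10, 1] → min -6  < -3 ✓
[9, -6, 10, 1, -8] → min -8  < -3 ✓
[-6, 10, 1, -8, -5] → min -8  < -3 ✓
[10, 1, -8, -5, 8] → min -8  < -3 ✓
[1, -8, -5, 8, 5] → min -8  < -3 ✓
[-8, -5, 8, 5, 14] → min -8  < -3 ✓
[-5, 8, 5, 14, -3] → min -5  < -3 ✓
[8, 5, 14, -3, 5] → min -3
[5, 14, -3, 5, 0] → min -3
[14, -3, 5, 0, -5] → min -5  < -3 ✓
[-3, 5, 0, -5, 10] → min -5  < -3 ✓
11 windows satisfy the condition.

11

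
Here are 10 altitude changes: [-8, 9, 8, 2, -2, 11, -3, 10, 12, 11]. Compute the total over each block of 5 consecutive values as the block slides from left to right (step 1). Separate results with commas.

9, 28, 16, 18, 28, 41

(-8, 9, 8, 2, -2) → sum 9
(9, 8, 2, -2, 11) → sum 28
(8, 2, -2, 11, -3) → sum 16
(2, -2, 11, -3, 10) → sum 18
(-2, 11, -3, 10, 12) → sum 28
(11, -3, 10, 12, 11) → sum 41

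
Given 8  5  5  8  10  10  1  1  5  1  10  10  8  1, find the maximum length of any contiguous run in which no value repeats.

3

[8] len 1
[8, 5] len 2
[5] len 1
[5, 8] len 2
[5, 8, 10] len 3
[10] len 1
[10, 1] len 2
[1] len 1
[1, 5] len 2
[5, 1] len 2
[5, 1, 10] len 3
[10] len 1
[10, 8] len 2
[10, 8, 1] len 3
Longest all-distinct length: 3.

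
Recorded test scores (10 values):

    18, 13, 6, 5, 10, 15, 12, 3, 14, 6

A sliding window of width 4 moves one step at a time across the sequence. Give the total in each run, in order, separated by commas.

Sliding a size-4 window across the 10 values:
[18, 13, 6, 5] → sum 42
[13, 6, 5, 10] → sum 34
[6, 5, 10, 15] → sum 36
[5, 10, 15, 12] → sum 42
[10, 15, 12, 3] → sum 40
[15, 12, 3, 14] → sum 44
[12, 3, 14, 6] → sum 35

42, 34, 36, 42, 40, 44, 35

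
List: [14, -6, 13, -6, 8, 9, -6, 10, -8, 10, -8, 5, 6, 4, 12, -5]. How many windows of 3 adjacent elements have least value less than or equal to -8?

5

(14, -6, 13) → min -6
(-6, 13, -6) → min -6
(13, -6, 8) → min -6
(-6, 8, 9) → min -6
(8, 9, -6) → min -6
(9, -6, 10) → min -6
(-6, 10, -8) → min -8  ≤ -8 ✓
(10, -8, 10) → min -8  ≤ -8 ✓
(-8, 10, -8) → min -8  ≤ -8 ✓
(10, -8, 5) → min -8  ≤ -8 ✓
(-8, 5, 6) → min -8  ≤ -8 ✓
(5, 6, 4) → min 4
(6, 4, 12) → min 4
(4, 12, -5) → min -5
5 windows satisfy the condition.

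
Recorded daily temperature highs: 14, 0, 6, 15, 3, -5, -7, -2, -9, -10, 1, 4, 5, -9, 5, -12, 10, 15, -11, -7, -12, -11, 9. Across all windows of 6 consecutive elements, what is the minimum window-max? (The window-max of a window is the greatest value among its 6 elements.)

1

Each size-6 window and its max:
14 0 6 15 3 -5 → max 15
0 6 15 3 -5 -7 → max 15
6 15 3 -5 -7 -2 → max 15
15 3 -5 -7 -2 -9 → max 15
3 -5 -7 -2 -9 -10 → max 3
-5 -7 -2 -9 -10 1 → max 1
-7 -2 -9 -10 1 4 → max 4
-2 -9 -10 1 4 5 → max 5
-9 -10 1 4 5 -9 → max 5
-10 1 4 5 -9 5 → max 5
1 4 5 -9 5 -12 → max 5
4 5 -9 5 -12 10 → max 10
5 -9 5 -12 10 15 → max 15
-9 5 -12 10 15 -11 → max 15
5 -12 10 15 -11 -7 → max 15
-12 10 15 -11 -7 -12 → max 15
10 15 -11 -7 -12 -11 → max 15
15 -11 -7 -12 -11 9 → max 15
Minimum of these is 1.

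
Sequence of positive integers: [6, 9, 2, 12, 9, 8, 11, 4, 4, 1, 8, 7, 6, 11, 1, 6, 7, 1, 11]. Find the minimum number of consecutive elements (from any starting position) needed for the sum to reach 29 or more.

add 6: running sum 6 < 29
add 9: running sum 15 < 29
add 2: running sum 17 < 29
add 12: shortest ending here [6, 9, 2, 12] sum 29, len 4
add 9: shortest ending here [9, 2, 12, 9] sum 32, len 4
add 8: shortest ending here [12, 9, 8] sum 29, len 3
add 11: shortest ending here [12, 9, 8, 11] sum 40, len 4
add 4: shortest ending here [9, 8, 11, 4] sum 32, len 4
add 4: shortest ending here [9, 8, 11, 4, 4] sum 36, len 5
add 1: shortest ending here [9, 8, 11, 4, 4, 1] sum 37, len 6
add 8: shortest ending here [8, 11, 4, 4, 1, 8] sum 36, len 6
add 7: shortest ending here [11, 4, 4, 1, 8, 7] sum 35, len 6
add 6: shortest ending here [4, 4, 1, 8, 7, 6] sum 30, len 6
add 11: shortest ending here [8, 7, 6, 11] sum 32, len 4
add 1: shortest ending here [8, 7, 6, 11, 1] sum 33, len 5
add 6: shortest ending here [7, 6, 11, 1, 6] sum 31, len 5
add 7: shortest ending here [6, 11, 1, 6, 7] sum 31, len 5
add 1: shortest ending here [6, 11, 1, 6, 7, 1] sum 32, len 6
add 11: shortest ending here [11, 1, 6, 7, 1, 11] sum 37, len 6
Shortest qualifying length: 3.

3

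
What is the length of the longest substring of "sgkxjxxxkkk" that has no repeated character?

5

[s] len 1
[s, g] len 2
[s, g, k] len 3
[s, g, k, x] len 4
[s, g, k, x, j] len 5
[j, x] len 2
[x] len 1
[x] len 1
[x, k] len 2
[k] len 1
[k] len 1
Longest all-distinct length: 5.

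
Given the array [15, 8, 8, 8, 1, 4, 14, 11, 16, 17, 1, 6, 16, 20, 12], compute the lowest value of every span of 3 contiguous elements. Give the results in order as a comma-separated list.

8, 8, 1, 1, 1, 4, 11, 11, 1, 1, 1, 6, 12

15 8 8 → min 8
8 8 8 → min 8
8 8 1 → min 1
8 1 4 → min 1
1 4 14 → min 1
4 14 11 → min 4
14 11 16 → min 11
11 16 17 → min 11
16 17 1 → min 1
17 1 6 → min 1
1 6 16 → min 1
6 16 20 → min 6
16 20 12 → min 12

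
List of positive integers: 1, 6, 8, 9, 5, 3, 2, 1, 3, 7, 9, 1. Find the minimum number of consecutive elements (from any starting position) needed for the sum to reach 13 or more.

2

add 1: running sum 1 < 13
add 6: running sum 7 < 13
add 8: shortest ending here [6, 8] sum 14, len 2
add 9: shortest ending here [8, 9] sum 17, len 2
add 5: shortest ending here [9, 5] sum 14, len 2
add 3: shortest ending here [9, 5, 3] sum 17, len 3
add 2: shortest ending here [9, 5, 3, 2] sum 19, len 4
add 1: shortest ending here [9, 5, 3, 2, 1] sum 20, len 5
add 3: shortest ending here [5, 3, 2, 1, 3] sum 14, len 5
add 7: shortest ending here [2, 1, 3, 7] sum 13, len 4
add 9: shortest ending here [7, 9] sum 16, len 2
add 1: shortest ending here [7, 9, 1] sum 17, len 3
Shortest qualifying length: 2.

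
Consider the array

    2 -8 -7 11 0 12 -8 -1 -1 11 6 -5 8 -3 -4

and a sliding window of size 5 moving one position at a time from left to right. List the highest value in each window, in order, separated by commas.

[2, -8, -7, 11, 0] → max 11
[-8, -7, 11, 0, 12] → max 12
[-7, 11, 0, 12, -8] → max 12
[11, 0, 12, -8, -1] → max 12
[0, 12, -8, -1, -1] → max 12
[12, -8, -1, -1, 11] → max 12
[-8, -1, -1, 11, 6] → max 11
[-1, -1, 11, 6, -5] → max 11
[-1, 11, 6, -5, 8] → max 11
[11, 6, -5, 8, -3] → max 11
[6, -5, 8, -3, -4] → max 8

11, 12, 12, 12, 12, 12, 11, 11, 11, 11, 8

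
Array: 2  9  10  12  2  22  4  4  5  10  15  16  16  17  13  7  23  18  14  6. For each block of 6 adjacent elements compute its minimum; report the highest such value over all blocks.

10

(2, 9, 10, 12, 2, 22) → min 2
(9, 10, 12, 2, 22, 4) → min 2
(10, 12, 2, 22, 4, 4) → min 2
(12, 2, 22, 4, 4, 5) → min 2
(2, 22, 4, 4, 5, 10) → min 2
(22, 4, 4, 5, 10, 15) → min 4
(4, 4, 5, 10, 15, 16) → min 4
(4, 5, 10, 15, 16, 16) → min 4
(5, 10, 15, 16, 16, 17) → min 5
(10, 15, 16, 16, 17, 13) → min 10
(15, 16, 16, 17, 13, 7) → min 7
(16, 16, 17, 13, 7, 23) → min 7
(16, 17, 13, 7, 23, 18) → min 7
(17, 13, 7, 23, 18, 14) → min 7
(13, 7, 23, 18, 14, 6) → min 6
Highest of these is 10.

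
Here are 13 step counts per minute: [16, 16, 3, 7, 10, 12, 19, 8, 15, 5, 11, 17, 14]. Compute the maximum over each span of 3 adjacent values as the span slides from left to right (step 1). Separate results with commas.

16, 16, 10, 12, 19, 19, 19, 15, 15, 17, 17

[16, 16, 3] → max 16
[16, 3, 7] → max 16
[3, 7, 10] → max 10
[7, 10, 12] → max 12
[10, 12, 19] → max 19
[12, 19, 8] → max 19
[19, 8, 15] → max 19
[8, 15, 5] → max 15
[15, 5, 11] → max 15
[5, 11, 17] → max 17
[11, 17, 14] → max 17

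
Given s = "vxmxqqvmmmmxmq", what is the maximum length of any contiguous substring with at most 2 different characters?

add v: window [v] (1 distinct), len 1
add x: window [v, x] (2 distinct), len 2
add m: window [x, m] (2 distinct), len 2
add x: window [x, m, x] (2 distinct), len 3
add q: window [x, q] (2 distinct), len 2
add q: window [x, q, q] (2 distinct), len 3
add v: window [q, q, v] (2 distinct), len 3
add m: window [v, m] (2 distinct), len 2
add m: window [v, m, m] (2 distinct), len 3
add m: window [v, m, m, m] (2 distinct), len 4
add m: window [v, m, m, m, m] (2 distinct), len 5
add x: window [m, m, m, m, x] (2 distinct), len 5
add m: window [m, m, m, m, x, m] (2 distinct), len 6
add q: window [m, q] (2 distinct), len 2
Longest length with ≤2 distinct: 6.

6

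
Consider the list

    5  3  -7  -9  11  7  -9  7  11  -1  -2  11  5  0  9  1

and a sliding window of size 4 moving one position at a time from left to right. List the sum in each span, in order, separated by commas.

-8, -2, 2, 0, 16, 16, 8, 15, 19, 13, 14, 25, 15

Sliding a size-4 window across the 16 values:
[5, 3, -7, -9] → sum -8
[3, -7, -9, 11] → sum -2
[-7, -9, 11, 7] → sum 2
[-9, 11, 7, -9] → sum 0
[11, 7, -9, 7] → sum 16
[7, -9, 7, 11] → sum 16
[-9, 7, 11, -1] → sum 8
[7, 11, -1, -2] → sum 15
[11, -1, -2, 11] → sum 19
[-1, -2, 11, 5] → sum 13
[-2, 11, 5, 0] → sum 14
[11, 5, 0, 9] → sum 25
[5, 0, 9, 1] → sum 15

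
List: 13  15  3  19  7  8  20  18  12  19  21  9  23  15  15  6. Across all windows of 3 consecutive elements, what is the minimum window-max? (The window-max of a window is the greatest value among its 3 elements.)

Each size-3 window and its max:
(13, 15, 3) → max 15
(15, 3, 19) → max 19
(3, 19, 7) → max 19
(19, 7, 8) → max 19
(7, 8, 20) → max 20
(8, 20, 18) → max 20
(20, 18, 12) → max 20
(18, 12, 19) → max 19
(12, 19, 21) → max 21
(19, 21, 9) → max 21
(21, 9, 23) → max 23
(9, 23, 15) → max 23
(23, 15, 15) → max 23
(15, 15, 6) → max 15
Minimum of these is 15.

15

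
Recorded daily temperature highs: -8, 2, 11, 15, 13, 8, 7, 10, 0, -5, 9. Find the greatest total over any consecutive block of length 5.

Window sums for each of the 7 positions:
[-8, 2, 11, 15, 13] → sum 33
[2, 11, 15, 13, 8] → sum 49
[11, 15, 13, 8, 7] → sum 54
[15, 13, 8, 7, 10] → sum 53
[13, 8, 7, 10, 0] → sum 38
[8, 7, 10, 0, -5] → sum 20
[7, 10, 0, -5, 9] → sum 21
Greatest of these is 54.

54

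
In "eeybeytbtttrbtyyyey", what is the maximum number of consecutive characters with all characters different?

add e: [e] len 1
add e (repeat e, move left end past it): [e] len 1
add y: [e, y] len 2
add b: [e, y, b] len 3
add e (repeat e, move left end past it): [y, b, e] len 3
add y (repeat y, move left end past it): [b, e, y] len 3
add t: [b, e, y, t] len 4
add b (repeat b, move left end past it): [e, y, t, b] len 4
add t (repeat t, move left end past it): [b, t] len 2
add t (repeat t, move left end past it): [t] len 1
add t (repeat t, move left end past it): [t] len 1
add r: [t, r] len 2
add b: [t, r, b] len 3
add t (repeat t, move left end past it): [r, b, t] len 3
add y: [r, b, t, y] len 4
add y (repeat y, move left end past it): [y] len 1
add y (repeat y, move left end past it): [y] len 1
add e: [y, e] len 2
add y (repeat y, move left end past it): [e, y] len 2
Longest all-distinct length: 4.

4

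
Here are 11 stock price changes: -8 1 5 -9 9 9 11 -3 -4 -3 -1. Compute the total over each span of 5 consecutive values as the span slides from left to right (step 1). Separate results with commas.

-2, 15, 25, 17, 22, 10, 0

(-8, 1, 5, -9, 9) → sum -2
(1, 5, -9, 9, 9) → sum 15
(5, -9, 9, 9, 11) → sum 25
(-9, 9, 9, 11, -3) → sum 17
(9, 9, 11, -3, -4) → sum 22
(9, 11, -3, -4, -3) → sum 10
(11, -3, -4, -3, -1) → sum 0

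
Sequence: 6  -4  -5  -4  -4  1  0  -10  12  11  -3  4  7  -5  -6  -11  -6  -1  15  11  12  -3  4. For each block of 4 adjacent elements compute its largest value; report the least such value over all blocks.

-5

(6, -4, -5, -4) → max 6
(-4, -5, -4, -4) → max -4
(-5, -4, -4, 1) → max 1
(-4, -4, 1, 0) → max 1
(-4, 1, 0, -10) → max 1
(1, 0, -10, 12) → max 12
(0, -10, 12, 11) → max 12
(-10, 12, 11, -3) → max 12
(12, 11, -3, 4) → max 12
(11, -3, 4, 7) → max 11
(-3, 4, 7, -5) → max 7
(4, 7, -5, -6) → max 7
(7, -5, -6, -11) → max 7
(-5, -6, -11, -6) → max -5
(-6, -11, -6, -1) → max -1
(-11, -6, -1, 15) → max 15
(-6, -1, 15, 11) → max 15
(-1, 15, 11, 12) → max 15
(15, 11, 12, -3) → max 15
(11, 12, -3, 4) → max 12
Least of these is -5.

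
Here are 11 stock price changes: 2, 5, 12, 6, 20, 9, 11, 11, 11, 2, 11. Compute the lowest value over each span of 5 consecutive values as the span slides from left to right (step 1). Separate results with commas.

(2, 5, 12, 6, 20) → min 2
(5, 12, 6, 20, 9) → min 5
(12, 6, 20, 9, 11) → min 6
(6, 20, 9, 11, 11) → min 6
(20, 9, 11, 11, 11) → min 9
(9, 11, 11, 11, 2) → min 2
(11, 11, 11, 2, 11) → min 2

2, 5, 6, 6, 9, 2, 2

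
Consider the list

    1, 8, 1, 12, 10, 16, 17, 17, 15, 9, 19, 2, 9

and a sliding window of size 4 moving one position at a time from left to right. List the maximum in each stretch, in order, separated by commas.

[1, 8, 1, 12] → max 12
[8, 1, 12, 10] → max 12
[1, 12, 10, 16] → max 16
[12, 10, 16, 17] → max 17
[10, 16, 17, 17] → max 17
[16, 17, 17, 15] → max 17
[17, 17, 15, 9] → max 17
[17, 15, 9, 19] → max 19
[15, 9, 19, 2] → max 19
[9, 19, 2, 9] → max 19

12, 12, 16, 17, 17, 17, 17, 19, 19, 19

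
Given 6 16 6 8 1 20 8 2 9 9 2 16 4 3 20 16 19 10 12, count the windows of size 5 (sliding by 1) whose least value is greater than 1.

10

[6, 16, 6, 8, 1] → min 1
[16, 6, 8, 1, 20] → min 1
[6, 8, 1, 20, 8] → min 1
[8, 1, 20, 8, 2] → min 1
[1, 20, 8, 2, 9] → min 1
[20, 8, 2, 9, 9] → min 2  > 1 ✓
[8, 2, 9, 9, 2] → min 2  > 1 ✓
[2, 9, 9, 2, 16] → min 2  > 1 ✓
[9, 9, 2, 16, 4] → min 2  > 1 ✓
[9, 2, 16, 4, 3] → min 2  > 1 ✓
[2, 16, 4, 3, 20] → min 2  > 1 ✓
[16, 4, 3, 20, 16] → min 3  > 1 ✓
[4, 3, 20, 16, 19] → min 3  > 1 ✓
[3, 20, 16, 19, 10] → min 3  > 1 ✓
[20, 16, 19, 10, 12] → min 10  > 1 ✓
10 windows satisfy the condition.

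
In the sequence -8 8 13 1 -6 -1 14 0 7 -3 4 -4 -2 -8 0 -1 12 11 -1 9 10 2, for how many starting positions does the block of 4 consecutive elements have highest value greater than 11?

-8 8 13 1 → max 13  > 11 ✓
8 13 1 -6 → max 13  > 11 ✓
13 1 -6 -1 → max 13  > 11 ✓
1 -6 -1 14 → max 14  > 11 ✓
-6 -1 14 0 → max 14  > 11 ✓
-1 14 0 7 → max 14  > 11 ✓
14 0 7 -3 → max 14  > 11 ✓
0 7 -3 4 → max 7
7 -3 4 -4 → max 7
-3 4 -4 -2 → max 4
4 -4 -2 -8 → max 4
-4 -2 -8 0 → max 0
-2 -8 0 -1 → max 0
-8 0 -1 12 → max 12  > 11 ✓
0 -1 12 11 → max 12  > 11 ✓
-1 12 11 -1 → max 12  > 11 ✓
12 11 -1 9 → max 12  > 11 ✓
11 -1 9 10 → max 11
-1 9 10 2 → max 10
11 windows satisfy the condition.

11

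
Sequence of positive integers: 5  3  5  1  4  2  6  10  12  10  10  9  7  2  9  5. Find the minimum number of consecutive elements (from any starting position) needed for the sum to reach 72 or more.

9

Extend right; whenever the sum reaches 72, record the length and shrink from the left:
add 5: running sum 5 < 72
add 3: running sum 8 < 72
add 5: running sum 13 < 72
add 1: running sum 14 < 72
add 4: running sum 18 < 72
add 2: running sum 20 < 72
add 6: running sum 26 < 72
add 10: running sum 36 < 72
add 12: running sum 48 < 72
add 10: running sum 58 < 72
add 10: running sum 68 < 72
end 11: [3, 5, 1, 4, 2, 6, 10, 12, 10, 10, 9] sum 72, len 11
end 12: [5, 1, 4, 2, 6, 10, 12, 10, 10, 9, 7] sum 76, len 11
end 13: [4, 2, 6, 10, 12, 10, 10, 9, 7, 2] sum 72, len 10
end 14: [6, 10, 12, 10, 10, 9, 7, 2, 9] sum 75, len 9
end 15: [10, 12, 10, 10, 9, 7, 2, 9, 5] sum 74, len 9
Shortest qualifying length: 9.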